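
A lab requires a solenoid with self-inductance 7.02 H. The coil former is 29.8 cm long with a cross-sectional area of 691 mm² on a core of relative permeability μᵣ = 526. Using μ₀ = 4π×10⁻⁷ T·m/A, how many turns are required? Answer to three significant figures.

A = 691 mm² = 6.910×10^-4 m².
From L = μ₀μᵣN²A/ℓ, N = √(Lℓ / (μ₀μᵣA)).
N = √[(7.02)(0.298) / ((4π×10⁻⁷)(526)×6.910×10^-4)] = √(4.580×10^6) ≈ 2140.1.

N ≈ 2140 turns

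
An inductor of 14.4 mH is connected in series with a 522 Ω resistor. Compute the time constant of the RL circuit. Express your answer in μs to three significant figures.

τ ≈ 27.6 μs

τ = L/R = (1.440×10^-2 H)/(522 Ω) = 2.759×10^-5 s.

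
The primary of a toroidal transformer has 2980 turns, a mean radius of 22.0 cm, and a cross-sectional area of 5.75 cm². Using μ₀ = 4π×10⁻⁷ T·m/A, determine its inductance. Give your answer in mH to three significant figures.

For a thin toroid, L = μ₀N²A/(2πR).
L = (4π×10⁻⁷)(2980)²(5.750×10^-4) / (2π×0.22 m) = 4.642×10^-3 H.

L ≈ 4.64 mH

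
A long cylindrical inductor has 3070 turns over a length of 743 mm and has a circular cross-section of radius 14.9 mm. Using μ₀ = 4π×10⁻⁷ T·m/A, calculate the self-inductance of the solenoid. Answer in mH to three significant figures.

L ≈ 11.1 mH

A = πr² = π(1.490×10^-2 m)² = 6.9746×10^-4 m².
For a long solenoid, L = μ₀N²A/ℓ.
L = (4π×10⁻⁷)(3070)²(6.9746×10^-4)/(0.743 m) = 1.112×10^-2 H.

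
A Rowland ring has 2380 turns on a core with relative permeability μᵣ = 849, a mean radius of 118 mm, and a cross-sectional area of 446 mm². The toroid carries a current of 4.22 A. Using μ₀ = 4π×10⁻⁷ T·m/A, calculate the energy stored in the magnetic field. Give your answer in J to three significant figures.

U ≈ 32.4 J

L = μ₀μᵣN²A/(2πR) = (4π×10⁻⁷)(849)(2380)²(4.460×10^-4)/(2π×0.118) = 3.635 H.
U = ½LI² = ½(3.635)(4.22)² = 32.37 J.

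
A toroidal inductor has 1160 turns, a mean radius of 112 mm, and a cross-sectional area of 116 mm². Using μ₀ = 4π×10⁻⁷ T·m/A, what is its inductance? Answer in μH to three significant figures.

For a thin toroid, L = μ₀N²A/(2πR).
L = (4π×10⁻⁷)(1160)²(1.160×10^-4) / (2π×0.112 m) = 2.787×10^-4 H.

L ≈ 279 μH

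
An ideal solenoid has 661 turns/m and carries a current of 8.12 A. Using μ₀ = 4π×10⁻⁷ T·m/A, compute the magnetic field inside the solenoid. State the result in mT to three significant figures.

B ≈ 6.74 mT

Inside a long solenoid, B = μ₀nI.
B = (4π×10⁻⁷)(661 m⁻¹)(8.12 A) = 6.7448×10^-3 T.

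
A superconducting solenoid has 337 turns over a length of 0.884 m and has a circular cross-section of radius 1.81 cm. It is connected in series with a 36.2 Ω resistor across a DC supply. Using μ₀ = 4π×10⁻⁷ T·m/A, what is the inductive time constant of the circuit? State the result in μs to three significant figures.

τ ≈ 4.59 μs

A = πr² = π(1.810×10^-2 m)² = 1.029×10^-3 m².
L = μ₀N²A/ℓ = (4π×10⁻⁷)(337)²(1.029×10^-3)/(0.884) = 1.662×10^-4 H.
τ = L/R = (1.662×10^-4)/(36.2) = 4.590×10^-6 s.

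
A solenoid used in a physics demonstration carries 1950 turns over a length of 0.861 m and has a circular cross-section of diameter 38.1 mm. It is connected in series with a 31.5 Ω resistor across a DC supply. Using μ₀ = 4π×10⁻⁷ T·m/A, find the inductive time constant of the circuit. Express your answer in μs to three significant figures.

τ ≈ 201 μs

A = π(d/2)² = π(1.905×10^-2 m)² = 1.140×10^-3 m².
L = μ₀N²A/ℓ = (4π×10⁻⁷)(1950)²(1.140×10^-3)/(0.861) = 6.327×10^-3 H.
τ = L/R = (6.327×10^-3)/(31.5) = 2.009×10^-4 s.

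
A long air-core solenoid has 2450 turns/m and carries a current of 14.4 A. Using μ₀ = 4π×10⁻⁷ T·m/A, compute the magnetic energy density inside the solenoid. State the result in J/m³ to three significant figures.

u ≈ 782 J/m³

B = μ₀nI = (4π×10⁻⁷)(2.450×10^3)(14.4) = 4.433×10^-2 T.
u = B²/(2μ₀) = (4.433×10^-2)²/(2×4π×10⁻⁷) = 782.1 J/m³.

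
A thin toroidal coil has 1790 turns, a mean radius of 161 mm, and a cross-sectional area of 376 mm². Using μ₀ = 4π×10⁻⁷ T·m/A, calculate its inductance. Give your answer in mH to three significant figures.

For a thin toroid, L = μ₀N²A/(2πR).
L = (4π×10⁻⁷)(1790)²(3.760×10^-4) / (2π×0.161 m) = 1.497×10^-3 H.

L ≈ 1.50 mH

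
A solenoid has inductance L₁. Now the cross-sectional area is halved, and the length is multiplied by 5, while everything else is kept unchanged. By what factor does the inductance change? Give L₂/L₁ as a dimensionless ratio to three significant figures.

L₂/L₁ = 0.100

For a solenoid, L ∝ μᵣN²A/ℓ.
L₂/L₁ = (0.5) × (5)^-1 = 0.100.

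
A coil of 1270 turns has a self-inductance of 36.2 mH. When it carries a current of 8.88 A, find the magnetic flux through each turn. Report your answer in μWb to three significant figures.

Φ_B ≈ 253 μWb

From L = NΦ_B/I, the flux per turn is Φ_B = LI/N.
Φ_B = (3.620×10^-2 H)(8.88 A)/1270 = 2.531×10^-4 Wb.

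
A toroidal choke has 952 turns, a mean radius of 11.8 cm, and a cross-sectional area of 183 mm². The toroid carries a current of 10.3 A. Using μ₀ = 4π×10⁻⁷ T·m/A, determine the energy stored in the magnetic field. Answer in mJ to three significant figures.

U ≈ 14.9 mJ

L = μ₀N²A/(2πR) = (4π×10⁻⁷)(952)²(1.830×10^-4)/(2π×0.118) = 2.811×10^-4 H.
U = ½LI² = ½(2.811×10^-4)(10.3)² = 1.491×10^-2 J.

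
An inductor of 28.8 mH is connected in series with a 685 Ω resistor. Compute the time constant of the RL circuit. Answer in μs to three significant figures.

τ = L/R = (2.880×10^-2 H)/(685 Ω) = 4.204×10^-5 s.

τ ≈ 42.0 μs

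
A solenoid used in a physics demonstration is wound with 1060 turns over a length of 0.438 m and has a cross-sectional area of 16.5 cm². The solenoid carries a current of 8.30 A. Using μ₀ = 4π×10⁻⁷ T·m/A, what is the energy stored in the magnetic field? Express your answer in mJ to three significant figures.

A = 16.5 cm² = 1.650×10^-3 m².
L = μ₀N²A/ℓ = (4π×10⁻⁷)(1060)²(1.650×10^-3)/(0.438) = 5.319×10^-3 H.
U = ½LI² = ½(5.319×10^-3)(8.30)² = 0.1832 J.

U ≈ 183 mJ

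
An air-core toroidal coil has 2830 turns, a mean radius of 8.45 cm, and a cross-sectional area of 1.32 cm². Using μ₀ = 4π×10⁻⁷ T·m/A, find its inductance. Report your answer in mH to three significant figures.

L ≈ 2.50 mH

For a thin toroid, L = μ₀N²A/(2πR).
L = (4π×10⁻⁷)(2830)²(1.320×10^-4) / (2π×8.450×10^-2 m) = 2.502×10^-3 H.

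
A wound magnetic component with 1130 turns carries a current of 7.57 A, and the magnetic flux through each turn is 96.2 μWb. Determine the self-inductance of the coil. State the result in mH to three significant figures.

L ≈ 14.4 mH

Self-inductance is defined by L = NΦ_B/I (flux linkage over current).
L = (1130)(9.620×10^-5 Wb)/(7.57 A) = 1.436×10^-2 H.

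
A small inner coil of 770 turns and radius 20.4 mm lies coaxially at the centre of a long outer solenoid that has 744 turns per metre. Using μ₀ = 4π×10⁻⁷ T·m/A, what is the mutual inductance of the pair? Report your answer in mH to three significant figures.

M ≈ 0.941 mH

The outer solenoid produces a uniform field B₁ = μ₀n₁I₁ across the inner coil,
so the flux linkage is N₂Φ = N₂B₁A₂ = μ₀n₁N₂A₂·I₁, giving M = μ₀n₁N₂A₂.
A₂ = πr² = π(2.040×10^-2 m)² = 1.307×10^-3 m².
M = (4π×10⁻⁷)(744)(770)(1.307×10^-3) = 9.412×10^-4 H.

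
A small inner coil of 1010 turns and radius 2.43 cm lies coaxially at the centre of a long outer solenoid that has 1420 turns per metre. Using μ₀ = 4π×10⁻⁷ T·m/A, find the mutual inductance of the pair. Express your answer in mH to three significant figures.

The outer solenoid produces a uniform field B₁ = μ₀n₁I₁ across the inner coil,
so the flux linkage is N₂Φ = N₂B₁A₂ = μ₀n₁N₂A₂·I₁, giving M = μ₀n₁N₂A₂.
A₂ = πr² = π(2.430×10^-2 m)² = 1.855×10^-3 m².
M = (4π×10⁻⁷)(1420)(1010)(1.855×10^-3) = 3.343×10^-3 H.

M ≈ 3.34 mH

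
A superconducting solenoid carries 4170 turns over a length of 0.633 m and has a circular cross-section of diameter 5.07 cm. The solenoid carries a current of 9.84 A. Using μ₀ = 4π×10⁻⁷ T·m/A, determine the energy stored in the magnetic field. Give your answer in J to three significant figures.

A = π(d/2)² = π(2.535×10^-2 m)² = 2.019×10^-3 m².
L = μ₀N²A/ℓ = (4π×10⁻⁷)(4170)²(2.019×10^-3)/(0.633) = 6.969×10^-2 H.
U = ½LI² = ½(6.969×10^-2)(9.84)² = 3.374 J.

U ≈ 3.37 J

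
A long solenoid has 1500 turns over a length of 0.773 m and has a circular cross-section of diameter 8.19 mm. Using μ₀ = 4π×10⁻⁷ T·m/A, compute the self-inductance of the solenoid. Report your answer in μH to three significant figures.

A = π(d/2)² = π(4.095×10^-3 m)² = 5.268×10^-5 m².
For a long solenoid, L = μ₀N²A/ℓ.
L = (4π×10⁻⁷)(1500)²(5.268×10^-5)/(0.773 m) = 1.927×10^-4 H.

L ≈ 193 μH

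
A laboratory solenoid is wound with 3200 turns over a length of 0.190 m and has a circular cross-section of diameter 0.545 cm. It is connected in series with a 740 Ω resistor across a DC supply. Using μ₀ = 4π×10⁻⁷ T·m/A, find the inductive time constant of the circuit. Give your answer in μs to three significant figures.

τ ≈ 2.14 μs

A = π(d/2)² = π(2.725×10^-3 m)² = 2.333×10^-5 m².
L = μ₀N²A/ℓ = (4π×10⁻⁷)(3200)²(2.333×10^-5)/(0.19) = 1.580×10^-3 H.
τ = L/R = (1.580×10^-3)/(740) = 2.135×10^-6 s.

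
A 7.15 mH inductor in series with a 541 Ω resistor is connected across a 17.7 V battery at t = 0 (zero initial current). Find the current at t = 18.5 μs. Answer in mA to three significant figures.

τ = L/R = 7.150×10^-3/541 = 1.322×10^-5 s; final current I_∞ = ε/R = 17.7/541 = 3.272×10^-2 A.
I(t) = I_∞(1 − e^(−t/τ)) with t/τ = 1.400.
I = (3.272×10^-2)(1 − e^(−1.400)) = 2.4648×10^-2 A.

I ≈ 24.6 mA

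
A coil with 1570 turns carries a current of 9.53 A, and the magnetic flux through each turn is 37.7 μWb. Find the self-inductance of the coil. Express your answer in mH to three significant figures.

L ≈ 6.21 mH

Self-inductance is defined by L = NΦ_B/I (flux linkage over current).
L = (1570)(3.770×10^-5 Wb)/(9.53 A) = 6.211×10^-3 H.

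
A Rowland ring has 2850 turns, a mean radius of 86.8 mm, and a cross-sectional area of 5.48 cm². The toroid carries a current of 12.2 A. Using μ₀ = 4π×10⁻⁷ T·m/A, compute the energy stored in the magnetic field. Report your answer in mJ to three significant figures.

U ≈ 763 mJ

L = μ₀N²A/(2πR) = (4π×10⁻⁷)(2850)²(5.480×10^-4)/(2π×8.680×10^-2) = 1.026×10^-2 H.
U = ½LI² = ½(1.026×10^-2)(12.2)² = 0.7633 J.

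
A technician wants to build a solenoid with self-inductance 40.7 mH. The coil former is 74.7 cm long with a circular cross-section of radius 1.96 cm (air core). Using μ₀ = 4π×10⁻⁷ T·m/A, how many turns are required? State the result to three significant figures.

N ≈ 4480 turns

A = πr² = π(1.960×10^-2 m)² = 1.207×10^-3 m².
From L = μ₀N²A/ℓ, N = √(Lℓ / (μ₀A)).
N = √[(4.070×10^-2)(0.747) / ((4π×10⁻⁷)×1.207×10^-3)] = √(2.0047×10^7) ≈ 4477.4.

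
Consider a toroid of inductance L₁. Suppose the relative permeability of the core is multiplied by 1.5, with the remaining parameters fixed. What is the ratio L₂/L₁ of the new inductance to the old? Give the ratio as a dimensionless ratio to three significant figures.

For a toroid, L ∝ μᵣN²A/R.
L₂/L₁ = (1.5) = 1.50.

L₂/L₁ = 1.50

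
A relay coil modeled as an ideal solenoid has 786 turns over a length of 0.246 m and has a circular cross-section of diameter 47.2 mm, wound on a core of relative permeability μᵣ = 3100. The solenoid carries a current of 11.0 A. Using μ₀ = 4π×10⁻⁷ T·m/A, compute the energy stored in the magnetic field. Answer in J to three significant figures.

U ≈ 1040 J

A = π(d/2)² = π(2.360×10^-2 m)² = 1.750×10^-3 m².
L = μ₀μᵣN²A/ℓ = (4π×10⁻⁷)(3100)(786)²(1.750×10^-3)/(0.246) = 17.12 H.
U = ½LI² = ½(17.12)(11.0)² = 1.036×10^3 J.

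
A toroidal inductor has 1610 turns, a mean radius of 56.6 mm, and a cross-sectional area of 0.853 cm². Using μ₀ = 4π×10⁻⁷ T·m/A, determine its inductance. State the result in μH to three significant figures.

L ≈ 781 μH

For a thin toroid, L = μ₀N²A/(2πR).
L = (4π×10⁻⁷)(1610)²(8.530×10^-5) / (2π×5.660×10^-2 m) = 7.813×10^-4 H.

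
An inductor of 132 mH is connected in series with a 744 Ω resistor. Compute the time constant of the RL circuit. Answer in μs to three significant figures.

τ ≈ 177 μs

τ = L/R = (0.132 H)/(744 Ω) = 1.774×10^-4 s.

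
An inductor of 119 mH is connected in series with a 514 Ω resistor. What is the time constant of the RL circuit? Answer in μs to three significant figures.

τ = L/R = (0.119 H)/(514 Ω) = 2.315×10^-4 s.

τ ≈ 232 μs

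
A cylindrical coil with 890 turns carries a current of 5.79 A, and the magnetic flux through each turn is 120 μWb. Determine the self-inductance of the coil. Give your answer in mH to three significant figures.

Self-inductance is defined by L = NΦ_B/I (flux linkage over current).
L = (890)(1.200×10^-4 Wb)/(5.79 A) = 1.8446×10^-2 H.

L ≈ 18.4 mH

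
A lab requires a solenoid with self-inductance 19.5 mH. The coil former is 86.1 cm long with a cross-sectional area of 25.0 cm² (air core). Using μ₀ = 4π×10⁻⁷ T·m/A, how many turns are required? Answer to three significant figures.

A = 25.0 cm² = 2.500×10^-3 m².
From L = μ₀N²A/ℓ, N = √(Lℓ / (μ₀A)).
N = √[(1.950×10^-2)(0.861) / ((4π×10⁻⁷)×2.500×10^-3)] = √(5.344×10^6) ≈ 2311.8.

N ≈ 2310 turns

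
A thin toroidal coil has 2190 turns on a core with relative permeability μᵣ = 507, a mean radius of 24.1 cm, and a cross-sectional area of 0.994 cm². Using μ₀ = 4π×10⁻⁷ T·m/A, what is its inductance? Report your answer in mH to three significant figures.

For a thin toroid, L = μ₀μᵣN²A/(2πR).
L = (4π×10⁻⁷)(507)(2190)²(9.940×10^-5) / (2π×0.241 m) = 0.2006 H.

L ≈ 201 mH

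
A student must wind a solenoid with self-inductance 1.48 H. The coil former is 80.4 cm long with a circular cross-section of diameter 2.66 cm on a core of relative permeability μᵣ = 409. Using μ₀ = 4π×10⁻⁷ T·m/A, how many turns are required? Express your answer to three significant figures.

A = π(d/2)² = π(1.330×10^-2 m)² = 5.557×10^-4 m².
From L = μ₀μᵣN²A/ℓ, N = √(Lℓ / (μ₀μᵣA)).
N = √[(1.48)(0.804) / ((4π×10⁻⁷)(409)×5.557×10^-4)] = √(4.166×10^6) ≈ 2041.1.

N ≈ 2040 turns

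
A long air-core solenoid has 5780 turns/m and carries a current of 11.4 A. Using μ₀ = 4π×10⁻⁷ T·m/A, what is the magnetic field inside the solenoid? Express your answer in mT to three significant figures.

Inside a long solenoid, B = μ₀nI.
B = (4π×10⁻⁷)(5.780×10^3 m⁻¹)(11.4 A) = 8.280×10^-2 T.

B ≈ 82.8 mT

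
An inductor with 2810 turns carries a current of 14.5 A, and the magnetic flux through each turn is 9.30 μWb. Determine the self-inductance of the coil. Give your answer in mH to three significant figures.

Self-inductance is defined by L = NΦ_B/I (flux linkage over current).
L = (2810)(9.300×10^-6 Wb)/(14.5 A) = 1.802×10^-3 H.

L ≈ 1.80 mH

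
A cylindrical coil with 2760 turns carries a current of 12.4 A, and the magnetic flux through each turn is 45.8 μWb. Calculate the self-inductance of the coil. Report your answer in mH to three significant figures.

Self-inductance is defined by L = NΦ_B/I (flux linkage over current).
L = (2760)(4.580×10^-5 Wb)/(12.4 A) = 1.019×10^-2 H.

L ≈ 10.2 mH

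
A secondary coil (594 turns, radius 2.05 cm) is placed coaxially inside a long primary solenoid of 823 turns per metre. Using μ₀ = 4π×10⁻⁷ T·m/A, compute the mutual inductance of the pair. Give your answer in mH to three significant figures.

M ≈ 0.811 mH

The outer solenoid produces a uniform field B₁ = μ₀n₁I₁ across the inner coil,
so the flux linkage is N₂Φ = N₂B₁A₂ = μ₀n₁N₂A₂·I₁, giving M = μ₀n₁N₂A₂.
A₂ = πr² = π(2.050×10^-2 m)² = 1.320×10^-3 m².
M = (4π×10⁻⁷)(823)(594)(1.320×10^-3) = 8.111×10^-4 H.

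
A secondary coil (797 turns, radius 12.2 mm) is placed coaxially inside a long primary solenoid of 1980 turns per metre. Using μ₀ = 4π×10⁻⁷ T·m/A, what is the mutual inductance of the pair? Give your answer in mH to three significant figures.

The outer solenoid produces a uniform field B₁ = μ₀n₁I₁ across the inner coil,
so the flux linkage is N₂Φ = N₂B₁A₂ = μ₀n₁N₂A₂·I₁, giving M = μ₀n₁N₂A₂.
A₂ = πr² = π(1.220×10^-2 m)² = 4.676×10^-4 m².
M = (4π×10⁻⁷)(1980)(797)(4.676×10^-4) = 9.273×10^-4 H.

M ≈ 0.927 mH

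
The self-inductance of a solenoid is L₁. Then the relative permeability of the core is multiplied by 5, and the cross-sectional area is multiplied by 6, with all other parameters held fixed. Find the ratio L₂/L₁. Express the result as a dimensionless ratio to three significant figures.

L₂/L₁ = 30.0

For a solenoid, L ∝ μᵣN²A/ℓ.
L₂/L₁ = (5) × (6) = 30.0.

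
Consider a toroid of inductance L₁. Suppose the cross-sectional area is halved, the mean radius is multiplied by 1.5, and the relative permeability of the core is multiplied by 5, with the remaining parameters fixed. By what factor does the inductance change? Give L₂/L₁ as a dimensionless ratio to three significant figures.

For a toroid, L ∝ μᵣN²A/R.
L₂/L₁ = (0.5) × (1.5)^-1 × (5) = 1.67.

L₂/L₁ = 1.67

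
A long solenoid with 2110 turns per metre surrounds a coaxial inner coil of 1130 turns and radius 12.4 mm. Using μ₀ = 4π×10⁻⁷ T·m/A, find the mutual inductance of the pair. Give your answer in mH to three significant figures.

The outer solenoid produces a uniform field B₁ = μ₀n₁I₁ across the inner coil,
so the flux linkage is N₂Φ = N₂B₁A₂ = μ₀n₁N₂A₂·I₁, giving M = μ₀n₁N₂A₂.
A₂ = πr² = π(1.240×10^-2 m)² = 4.831×10^-4 m².
M = (4π×10⁻⁷)(2110)(1130)(4.831×10^-4) = 1.447×10^-3 H.

M ≈ 1.45 mH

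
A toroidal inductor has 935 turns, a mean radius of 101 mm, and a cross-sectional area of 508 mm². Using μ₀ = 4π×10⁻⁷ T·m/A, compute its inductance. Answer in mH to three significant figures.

For a thin toroid, L = μ₀N²A/(2πR).
L = (4π×10⁻⁷)(935)²(5.080×10^-4) / (2π×0.101 m) = 8.794×10^-4 H.

L ≈ 0.879 mH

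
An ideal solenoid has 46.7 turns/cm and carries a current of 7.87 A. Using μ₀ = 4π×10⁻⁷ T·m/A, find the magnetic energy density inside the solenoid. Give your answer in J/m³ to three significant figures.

B = μ₀nI = (4π×10⁻⁷)(4.670×10^3)(7.87) = 4.619×10^-2 T.
u = B²/(2μ₀) = (4.619×10^-2)²/(2×4π×10⁻⁷) = 848.7 J/m³.

u ≈ 849 J/m³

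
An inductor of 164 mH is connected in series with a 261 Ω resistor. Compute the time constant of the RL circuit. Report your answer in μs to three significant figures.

τ = L/R = (0.164 H)/(261 Ω) = 6.284×10^-4 s.

τ ≈ 628 μs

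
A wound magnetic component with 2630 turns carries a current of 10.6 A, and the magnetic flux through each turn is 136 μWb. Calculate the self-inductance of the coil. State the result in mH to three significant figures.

Self-inductance is defined by L = NΦ_B/I (flux linkage over current).
L = (2630)(1.360×10^-4 Wb)/(10.6 A) = 3.374×10^-2 H.

L ≈ 33.7 mH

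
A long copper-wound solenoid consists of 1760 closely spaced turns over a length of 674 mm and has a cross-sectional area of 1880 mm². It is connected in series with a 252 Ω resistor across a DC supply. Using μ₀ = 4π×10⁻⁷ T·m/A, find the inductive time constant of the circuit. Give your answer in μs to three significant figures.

τ ≈ 43.1 μs

A = 1880 mm² = 1.880×10^-3 m².
L = μ₀N²A/ℓ = (4π×10⁻⁷)(1760)²(1.880×10^-3)/(0.674) = 1.086×10^-2 H.
τ = L/R = (1.086×10^-2)/(252) = 4.309×10^-5 s.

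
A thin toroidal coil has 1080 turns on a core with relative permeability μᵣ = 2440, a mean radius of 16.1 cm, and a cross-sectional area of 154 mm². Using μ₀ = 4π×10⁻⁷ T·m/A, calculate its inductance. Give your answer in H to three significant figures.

For a thin toroid, L = μ₀μᵣN²A/(2πR).
L = (4π×10⁻⁷)(2440)(1080)²(1.540×10^-4) / (2π×0.161 m) = 0.54446 H.

L ≈ 0.544 H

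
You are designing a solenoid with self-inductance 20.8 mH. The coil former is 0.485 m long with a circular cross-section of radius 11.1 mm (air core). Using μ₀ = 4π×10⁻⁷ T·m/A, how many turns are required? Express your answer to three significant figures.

N ≈ 4550 turns

A = πr² = π(1.110×10^-2 m)² = 3.871×10^-4 m².
From L = μ₀N²A/ℓ, N = √(Lℓ / (μ₀A)).
N = √[(2.080×10^-2)(0.485) / ((4π×10⁻⁷)×3.871×10^-4)] = √(2.074×10^7) ≈ 4554.1.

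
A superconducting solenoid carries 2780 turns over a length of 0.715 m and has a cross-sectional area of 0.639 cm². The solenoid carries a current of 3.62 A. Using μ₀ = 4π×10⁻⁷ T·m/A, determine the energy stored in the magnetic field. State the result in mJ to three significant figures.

A = 0.639 cm² = 6.390×10^-5 m².
L = μ₀N²A/ℓ = (4π×10⁻⁷)(2780)²(6.390×10^-5)/(0.715) = 8.679×10^-4 H.
U = ½LI² = ½(8.679×10^-4)(3.62)² = 5.687×10^-3 J.

U ≈ 5.69 mJ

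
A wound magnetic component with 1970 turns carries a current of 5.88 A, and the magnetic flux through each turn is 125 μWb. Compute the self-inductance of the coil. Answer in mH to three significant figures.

Self-inductance is defined by L = NΦ_B/I (flux linkage over current).
L = (1970)(1.250×10^-4 Wb)/(5.88 A) = 4.188×10^-2 H.

L ≈ 41.9 mH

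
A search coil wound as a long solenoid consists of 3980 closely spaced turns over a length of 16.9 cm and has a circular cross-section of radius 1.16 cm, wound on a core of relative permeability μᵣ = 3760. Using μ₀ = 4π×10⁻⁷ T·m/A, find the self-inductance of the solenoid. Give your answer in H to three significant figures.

L ≈ 187 H

A = πr² = π(1.160×10^-2 m)² = 4.227×10^-4 m².
For a long solenoid, L = μ₀μᵣN²A/ℓ.
L = (4π×10⁻⁷)(3760)(3980)²(4.227×10^-4)/(0.169 m) = 187.2 H.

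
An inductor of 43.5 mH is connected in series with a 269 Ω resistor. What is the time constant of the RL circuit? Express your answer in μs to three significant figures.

τ = L/R = (4.350×10^-2 H)/(269 Ω) = 1.617×10^-4 s.

τ ≈ 162 μs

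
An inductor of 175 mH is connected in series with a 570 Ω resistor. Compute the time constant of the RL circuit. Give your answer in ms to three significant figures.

τ = L/R = (0.175 H)/(570 Ω) = 3.070×10^-4 s.

τ ≈ 0.307 ms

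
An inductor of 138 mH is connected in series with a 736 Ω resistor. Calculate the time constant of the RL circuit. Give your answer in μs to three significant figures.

τ ≈ 188 μs

τ = L/R = (0.138 H)/(736 Ω) = 1.875×10^-4 s.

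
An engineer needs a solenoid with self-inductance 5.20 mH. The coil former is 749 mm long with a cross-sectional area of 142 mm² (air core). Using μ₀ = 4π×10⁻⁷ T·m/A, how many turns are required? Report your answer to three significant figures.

A = 142 mm² = 1.420×10^-4 m².
From L = μ₀N²A/ℓ, N = √(Lℓ / (μ₀A)).
N = √[(5.200×10^-3)(0.749) / ((4π×10⁻⁷)×1.420×10^-4)] = √(2.183×10^7) ≈ 4671.9.

N ≈ 4670 turns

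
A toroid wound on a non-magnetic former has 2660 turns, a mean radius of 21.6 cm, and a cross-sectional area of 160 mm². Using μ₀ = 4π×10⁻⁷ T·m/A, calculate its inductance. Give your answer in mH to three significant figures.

L ≈ 1.05 mH

For a thin toroid, L = μ₀N²A/(2πR).
L = (4π×10⁻⁷)(2660)²(1.600×10^-4) / (2π×0.216 m) = 1.048×10^-3 H.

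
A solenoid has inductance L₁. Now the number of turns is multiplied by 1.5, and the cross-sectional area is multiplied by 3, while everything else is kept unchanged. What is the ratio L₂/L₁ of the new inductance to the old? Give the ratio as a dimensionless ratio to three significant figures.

For a solenoid, L ∝ μᵣN²A/ℓ.
L₂/L₁ = (1.5)^2 × (3) = 6.75.

L₂/L₁ = 6.75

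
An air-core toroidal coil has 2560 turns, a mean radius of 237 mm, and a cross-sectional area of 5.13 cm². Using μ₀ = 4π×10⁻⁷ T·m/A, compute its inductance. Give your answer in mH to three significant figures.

For a thin toroid, L = μ₀N²A/(2πR).
L = (4π×10⁻⁷)(2560)²(5.130×10^-4) / (2π×0.237 m) = 2.837×10^-3 H.

L ≈ 2.84 mH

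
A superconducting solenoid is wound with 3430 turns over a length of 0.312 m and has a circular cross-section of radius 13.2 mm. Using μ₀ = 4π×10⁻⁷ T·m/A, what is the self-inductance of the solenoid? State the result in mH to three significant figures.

L ≈ 25.9 mH

A = πr² = π(1.320×10^-2 m)² = 5.474×10^-4 m².
For a long solenoid, L = μ₀N²A/ℓ.
L = (4π×10⁻⁷)(3430)²(5.474×10^-4)/(0.312 m) = 2.594×10^-2 H.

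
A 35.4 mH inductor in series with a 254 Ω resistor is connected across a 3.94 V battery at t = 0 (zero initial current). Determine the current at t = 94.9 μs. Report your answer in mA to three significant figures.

τ = L/R = 3.540×10^-2/254 = 1.394×10^-4 s; final current I_∞ = ε/R = 3.94/254 = 1.551×10^-2 A.
I(t) = I_∞(1 − e^(−t/τ)) with t/τ = 0.681.
I = (1.551×10^-2)(1 − e^(−0.681)) = 7.660×10^-3 A.

I ≈ 7.66 mA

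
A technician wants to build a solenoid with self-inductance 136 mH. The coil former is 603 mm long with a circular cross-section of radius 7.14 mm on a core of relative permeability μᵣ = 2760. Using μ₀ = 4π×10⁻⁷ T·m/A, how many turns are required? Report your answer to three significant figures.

N ≈ 384 turns

A = πr² = π(7.140×10^-3 m)² = 1.602×10^-4 m².
From L = μ₀μᵣN²A/ℓ, N = √(Lℓ / (μ₀μᵣA)).
N = √[(0.136)(0.603) / ((4π×10⁻⁷)(2760)×1.602×10^-4)] = √(1.476×10^5) ≈ 384.2.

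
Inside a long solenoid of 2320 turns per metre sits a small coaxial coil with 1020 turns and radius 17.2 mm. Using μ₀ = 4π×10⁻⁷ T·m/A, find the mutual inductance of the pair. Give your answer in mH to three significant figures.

M ≈ 2.76 mH

The outer solenoid produces a uniform field B₁ = μ₀n₁I₁ across the inner coil,
so the flux linkage is N₂Φ = N₂B₁A₂ = μ₀n₁N₂A₂·I₁, giving M = μ₀n₁N₂A₂.
A₂ = πr² = π(1.720×10^-2 m)² = 9.294×10^-4 m².
M = (4π×10⁻⁷)(2320)(1020)(9.294×10^-4) = 2.764×10^-3 H.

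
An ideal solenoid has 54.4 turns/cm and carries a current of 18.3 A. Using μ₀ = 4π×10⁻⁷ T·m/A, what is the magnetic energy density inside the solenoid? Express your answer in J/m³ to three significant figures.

B = μ₀nI = (4π×10⁻⁷)(5.440×10^3)(18.3) = 0.1251 T.
u = B²/(2μ₀) = (0.1251)²/(2×4π×10⁻⁷) = 6.227×10^3 J/m³.

u ≈ 6230 J/m³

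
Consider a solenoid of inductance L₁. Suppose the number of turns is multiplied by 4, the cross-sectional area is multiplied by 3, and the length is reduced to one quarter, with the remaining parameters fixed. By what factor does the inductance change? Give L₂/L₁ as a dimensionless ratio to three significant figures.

For a solenoid, L ∝ μᵣN²A/ℓ.
L₂/L₁ = (4)^2 × (3) × (0.25)^-1 = 192.

L₂/L₁ = 192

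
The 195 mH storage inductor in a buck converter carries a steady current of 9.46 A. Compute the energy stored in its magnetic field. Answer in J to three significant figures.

Stored magnetic energy: U = ½LI².
U = ½(0.195 H)(9.46 A)² = 8.725 J.

U ≈ 8.73 J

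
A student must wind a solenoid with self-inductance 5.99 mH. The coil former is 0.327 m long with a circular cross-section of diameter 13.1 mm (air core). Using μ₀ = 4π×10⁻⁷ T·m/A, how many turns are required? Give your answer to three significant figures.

A = π(d/2)² = π(6.550×10^-3 m)² = 1.348×10^-4 m².
From L = μ₀N²A/ℓ, N = √(Lℓ / (μ₀A)).
N = √[(5.990×10^-3)(0.327) / ((4π×10⁻⁷)×1.348×10^-4)] = √(1.156×10^7) ≈ 3400.7.

N ≈ 3400 turns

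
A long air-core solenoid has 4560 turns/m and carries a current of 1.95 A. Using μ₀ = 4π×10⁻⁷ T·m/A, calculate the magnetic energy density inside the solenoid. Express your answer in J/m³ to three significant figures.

B = μ₀nI = (4π×10⁻⁷)(4.560×10^3)(1.95) = 1.117×10^-2 T.
u = B²/(2μ₀) = (1.117×10^-2)²/(2×4π×10⁻⁷) = 49.68 J/m³.

u ≈ 49.7 J/m³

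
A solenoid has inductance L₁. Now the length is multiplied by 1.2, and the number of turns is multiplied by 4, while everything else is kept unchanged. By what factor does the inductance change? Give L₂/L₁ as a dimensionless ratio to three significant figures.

For a solenoid, L ∝ μᵣN²A/ℓ.
L₂/L₁ = (1.2)^-1 × (4)^2 = 13.3.

L₂/L₁ = 13.3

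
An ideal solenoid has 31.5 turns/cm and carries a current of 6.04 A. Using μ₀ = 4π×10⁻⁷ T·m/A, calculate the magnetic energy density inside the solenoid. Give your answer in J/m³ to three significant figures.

u ≈ 227 J/m³

B = μ₀nI = (4π×10⁻⁷)(3.150×10^3)(6.04) = 2.391×10^-2 T.
u = B²/(2μ₀) = (2.391×10^-2)²/(2×4π×10⁻⁷) = 227.4 J/m³.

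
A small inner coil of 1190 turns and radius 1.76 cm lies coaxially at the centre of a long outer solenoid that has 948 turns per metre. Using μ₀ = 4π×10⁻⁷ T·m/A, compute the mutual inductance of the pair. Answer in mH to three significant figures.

The outer solenoid produces a uniform field B₁ = μ₀n₁I₁ across the inner coil,
so the flux linkage is N₂Φ = N₂B₁A₂ = μ₀n₁N₂A₂·I₁, giving M = μ₀n₁N₂A₂.
A₂ = πr² = π(1.760×10^-2 m)² = 9.731×10^-4 m².
M = (4π×10⁻⁷)(948)(1190)(9.731×10^-4) = 1.380×10^-3 H.

M ≈ 1.38 mH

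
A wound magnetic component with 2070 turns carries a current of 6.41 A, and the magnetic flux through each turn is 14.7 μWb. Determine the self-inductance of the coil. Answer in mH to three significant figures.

L ≈ 4.75 mH

Self-inductance is defined by L = NΦ_B/I (flux linkage over current).
L = (2070)(1.470×10^-5 Wb)/(6.41 A) = 4.747×10^-3 H.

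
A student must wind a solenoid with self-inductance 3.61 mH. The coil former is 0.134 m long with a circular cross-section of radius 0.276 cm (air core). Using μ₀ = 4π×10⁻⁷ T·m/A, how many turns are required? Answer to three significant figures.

A = πr² = π(2.760×10^-3 m)² = 2.393×10^-5 m².
From L = μ₀N²A/ℓ, N = √(Lℓ / (μ₀A)).
N = √[(3.610×10^-3)(0.134) / ((4π×10⁻⁷)×2.393×10^-5)] = √(1.609×10^7) ≈ 4010.7.

N ≈ 4010 turns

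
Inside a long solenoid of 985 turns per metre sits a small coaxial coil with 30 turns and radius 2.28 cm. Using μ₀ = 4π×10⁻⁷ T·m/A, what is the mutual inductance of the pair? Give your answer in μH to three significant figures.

M ≈ 60.6 μH

The outer solenoid produces a uniform field B₁ = μ₀n₁I₁ across the inner coil,
so the flux linkage is N₂Φ = N₂B₁A₂ = μ₀n₁N₂A₂·I₁, giving M = μ₀n₁N₂A₂.
A₂ = πr² = π(2.280×10^-2 m)² = 1.633×10^-3 m².
M = (4π×10⁻⁷)(985)(30)(1.633×10^-3) = 6.064×10^-5 H.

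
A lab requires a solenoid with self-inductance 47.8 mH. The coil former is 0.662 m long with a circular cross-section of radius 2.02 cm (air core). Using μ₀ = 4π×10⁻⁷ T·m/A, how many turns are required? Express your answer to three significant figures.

A = πr² = π(2.020×10^-2 m)² = 1.282×10^-3 m².
From L = μ₀N²A/ℓ, N = √(Lℓ / (μ₀A)).
N = √[(4.780×10^-2)(0.662) / ((4π×10⁻⁷)×1.282×10^-3)] = √(1.964×10^7) ≈ 4432.1.

N ≈ 4430 turns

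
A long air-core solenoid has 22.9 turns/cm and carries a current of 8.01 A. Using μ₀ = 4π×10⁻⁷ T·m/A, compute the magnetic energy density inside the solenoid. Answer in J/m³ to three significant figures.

B = μ₀nI = (4π×10⁻⁷)(2.290×10^3)(8.01) = 2.305×10^-2 T.
u = B²/(2μ₀) = (2.305×10^-2)²/(2×4π×10⁻⁷) = 211.4 J/m³.

u ≈ 211 J/m³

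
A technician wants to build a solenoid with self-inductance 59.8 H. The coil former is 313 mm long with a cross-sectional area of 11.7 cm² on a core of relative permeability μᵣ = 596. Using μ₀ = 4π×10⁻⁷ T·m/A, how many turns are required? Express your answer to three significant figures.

N ≈ 4620 turns

A = 11.7 cm² = 1.170×10^-3 m².
From L = μ₀μᵣN²A/ℓ, N = √(Lℓ / (μ₀μᵣA)).
N = √[(59.8)(0.313) / ((4π×10⁻⁷)(596)×1.170×10^-3)] = √(2.136×10^7) ≈ 4621.7.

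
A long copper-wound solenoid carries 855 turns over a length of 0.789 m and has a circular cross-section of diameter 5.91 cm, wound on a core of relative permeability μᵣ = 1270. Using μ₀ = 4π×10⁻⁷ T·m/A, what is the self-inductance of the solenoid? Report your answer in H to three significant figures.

A = π(d/2)² = π(2.955×10^-2 m)² = 2.743×10^-3 m².
For a long solenoid, L = μ₀μᵣN²A/ℓ.
L = (4π×10⁻⁷)(1270)(855)²(2.743×10^-3)/(0.789 m) = 4.056 H.

L ≈ 4.06 H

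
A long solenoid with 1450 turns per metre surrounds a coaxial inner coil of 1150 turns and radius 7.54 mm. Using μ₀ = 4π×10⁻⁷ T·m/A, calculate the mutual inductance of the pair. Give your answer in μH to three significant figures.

The outer solenoid produces a uniform field B₁ = μ₀n₁I₁ across the inner coil,
so the flux linkage is N₂Φ = N₂B₁A₂ = μ₀n₁N₂A₂·I₁, giving M = μ₀n₁N₂A₂.
A₂ = πr² = π(7.540×10^-3 m)² = 1.786×10^-4 m².
M = (4π×10⁻⁷)(1450)(1150)(1.786×10^-4) = 3.743×10^-4 H.

M ≈ 374 μH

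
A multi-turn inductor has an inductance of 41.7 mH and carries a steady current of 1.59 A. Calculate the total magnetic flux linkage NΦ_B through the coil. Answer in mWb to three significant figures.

From L = NΦ_B/I, the flux linkage is NΦ_B = LI.
NΦ_B = (4.170×10^-2 H)(1.59 A) = 6.630×10^-2 Wb.

NΦ_B ≈ 66.3 mWb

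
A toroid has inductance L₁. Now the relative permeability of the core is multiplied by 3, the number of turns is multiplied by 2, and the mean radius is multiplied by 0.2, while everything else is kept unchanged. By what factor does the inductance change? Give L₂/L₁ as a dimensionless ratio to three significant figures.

L₂/L₁ = 60.0

For a toroid, L ∝ μᵣN²A/R.
L₂/L₁ = (3) × (2)^2 × (0.2)^-1 = 60.0.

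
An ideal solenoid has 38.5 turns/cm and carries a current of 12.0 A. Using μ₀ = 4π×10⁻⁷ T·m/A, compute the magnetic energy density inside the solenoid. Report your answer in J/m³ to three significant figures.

B = μ₀nI = (4π×10⁻⁷)(3.850×10^3)(12.0) = 5.806×10^-2 T.
u = B²/(2μ₀) = (5.806×10^-2)²/(2×4π×10⁻⁷) = 1.341×10^3 J/m³.

u ≈ 1340 J/m³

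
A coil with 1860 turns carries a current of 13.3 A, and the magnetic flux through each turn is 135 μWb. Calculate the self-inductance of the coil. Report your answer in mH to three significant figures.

Self-inductance is defined by L = NΦ_B/I (flux linkage over current).
L = (1860)(1.350×10^-4 Wb)/(13.3 A) = 1.888×10^-2 H.

L ≈ 18.9 mH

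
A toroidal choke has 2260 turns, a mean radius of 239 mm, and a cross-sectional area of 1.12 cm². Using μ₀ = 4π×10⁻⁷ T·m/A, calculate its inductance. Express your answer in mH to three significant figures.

L ≈ 0.479 mH

For a thin toroid, L = μ₀N²A/(2πR).
L = (4π×10⁻⁷)(2260)²(1.120×10^-4) / (2π×0.239 m) = 4.787×10^-4 H.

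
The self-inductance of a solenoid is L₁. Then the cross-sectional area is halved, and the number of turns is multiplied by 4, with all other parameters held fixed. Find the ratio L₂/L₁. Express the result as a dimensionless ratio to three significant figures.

L₂/L₁ = 8.00

For a solenoid, L ∝ μᵣN²A/ℓ.
L₂/L₁ = (0.5) × (4)^2 = 8.00.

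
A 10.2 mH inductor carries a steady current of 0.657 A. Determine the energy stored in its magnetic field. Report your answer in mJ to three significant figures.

Stored magnetic energy: U = ½LI².
U = ½(1.020×10^-2 H)(0.657 A)² = 2.201×10^-3 J.

U ≈ 2.20 mJ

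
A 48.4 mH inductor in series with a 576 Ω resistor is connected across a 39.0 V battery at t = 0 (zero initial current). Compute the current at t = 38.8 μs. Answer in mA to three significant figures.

τ = L/R = 4.840×10^-2/576 = 8.403×10^-5 s; final current I_∞ = ε/R = 39.0/576 = 6.771×10^-2 A.
I(t) = I_∞(1 − e^(−t/τ)) with t/τ = 0.462.
I = (6.771×10^-2)(1 − e^(−0.462)) = 2.504×10^-2 A.

I ≈ 25.0 mA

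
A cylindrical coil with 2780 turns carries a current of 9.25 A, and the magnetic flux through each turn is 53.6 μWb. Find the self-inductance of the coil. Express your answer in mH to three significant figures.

Self-inductance is defined by L = NΦ_B/I (flux linkage over current).
L = (2780)(5.360×10^-5 Wb)/(9.25 A) = 1.611×10^-2 H.

L ≈ 16.1 mH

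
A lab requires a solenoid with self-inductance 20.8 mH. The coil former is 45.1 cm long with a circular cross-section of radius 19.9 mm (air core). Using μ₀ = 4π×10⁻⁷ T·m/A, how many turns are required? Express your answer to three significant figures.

A = πr² = π(1.990×10^-2 m)² = 1.244×10^-3 m².
From L = μ₀N²A/ℓ, N = √(Lℓ / (μ₀A)).
N = √[(2.080×10^-2)(0.451) / ((4π×10⁻⁷)×1.244×10^-3)] = √(6.000×10^6) ≈ 2449.6.

N ≈ 2450 turns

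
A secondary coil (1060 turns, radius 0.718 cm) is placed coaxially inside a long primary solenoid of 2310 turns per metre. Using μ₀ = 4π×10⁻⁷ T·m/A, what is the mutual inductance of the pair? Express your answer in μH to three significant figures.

The outer solenoid produces a uniform field B₁ = μ₀n₁I₁ across the inner coil,
so the flux linkage is N₂Φ = N₂B₁A₂ = μ₀n₁N₂A₂·I₁, giving M = μ₀n₁N₂A₂.
A₂ = πr² = π(7.180×10^-3 m)² = 1.620×10^-4 m².
M = (4π×10⁻⁷)(2310)(1060)(1.620×10^-4) = 4.983×10^-4 H.

M ≈ 498 μH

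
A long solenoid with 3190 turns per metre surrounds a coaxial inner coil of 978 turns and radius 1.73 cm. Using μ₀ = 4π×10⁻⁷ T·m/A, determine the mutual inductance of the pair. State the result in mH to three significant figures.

The outer solenoid produces a uniform field B₁ = μ₀n₁I₁ across the inner coil,
so the flux linkage is N₂Φ = N₂B₁A₂ = μ₀n₁N₂A₂·I₁, giving M = μ₀n₁N₂A₂.
A₂ = πr² = π(1.730×10^-2 m)² = 9.402×10^-4 m².
M = (4π×10⁻⁷)(3190)(978)(9.402×10^-4) = 3.686×10^-3 H.

M ≈ 3.69 mH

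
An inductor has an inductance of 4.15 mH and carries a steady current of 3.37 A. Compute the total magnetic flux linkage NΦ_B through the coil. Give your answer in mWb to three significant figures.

NΦ_B ≈ 14.0 mWb

From L = NΦ_B/I, the flux linkage is NΦ_B = LI.
NΦ_B = (4.150×10^-3 H)(3.37 A) = 1.399×10^-2 Wb.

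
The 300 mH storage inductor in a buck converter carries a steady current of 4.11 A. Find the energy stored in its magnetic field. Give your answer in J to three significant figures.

U ≈ 2.53 J

Stored magnetic energy: U = ½LI².
U = ½(0.3 H)(4.11 A)² = 2.534 J.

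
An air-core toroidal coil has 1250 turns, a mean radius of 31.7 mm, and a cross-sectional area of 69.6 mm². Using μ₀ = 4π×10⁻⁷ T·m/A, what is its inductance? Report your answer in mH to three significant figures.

For a thin toroid, L = μ₀N²A/(2πR).
L = (4π×10⁻⁷)(1250)²(6.960×10^-5) / (2π×3.170×10^-2 m) = 6.861×10^-4 H.

L ≈ 0.686 mH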